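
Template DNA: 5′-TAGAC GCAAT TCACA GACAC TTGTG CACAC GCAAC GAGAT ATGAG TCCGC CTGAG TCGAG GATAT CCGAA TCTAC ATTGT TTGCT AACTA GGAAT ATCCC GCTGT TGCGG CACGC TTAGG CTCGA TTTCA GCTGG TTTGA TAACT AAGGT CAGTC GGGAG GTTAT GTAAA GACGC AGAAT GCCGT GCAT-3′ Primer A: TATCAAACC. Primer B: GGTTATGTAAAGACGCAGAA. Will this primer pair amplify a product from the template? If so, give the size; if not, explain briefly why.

Primer A (TATCAAACC) has reverse complement GGTTTGATA, which matches the top strand at positions 134–142; primer A anneals to the top strand there with its 3' end pointing upstream toward position 134.
Primer B (GGTTATGTAAAGACGCAGAA) matches the top strand directly at positions 160–179; it anneals to the bottom strand with its 3' end pointing downstream toward position 179.
The 3' ends diverge (primer A extends toward position 1, primer B toward position 189), so the primers never converge on a shared product.

No product — the primers' 3' ends point away from each other.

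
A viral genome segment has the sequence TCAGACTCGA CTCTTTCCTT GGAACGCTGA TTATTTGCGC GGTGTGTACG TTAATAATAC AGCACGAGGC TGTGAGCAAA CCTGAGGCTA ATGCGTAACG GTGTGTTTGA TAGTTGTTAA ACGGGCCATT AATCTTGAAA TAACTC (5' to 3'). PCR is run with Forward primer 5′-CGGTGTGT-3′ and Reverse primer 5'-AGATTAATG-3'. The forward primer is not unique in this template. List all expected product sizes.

96 bp, 37 bp

The forward primer CGGTGTGT matches the top strand at positions 40–47, 99–106.
The reverse primer's reverse complement is CATTAATCT, matching at positions 127–135.
Each forward site pairs with the reverse site to give a product ending at position 135: sizes 96, 37 bp.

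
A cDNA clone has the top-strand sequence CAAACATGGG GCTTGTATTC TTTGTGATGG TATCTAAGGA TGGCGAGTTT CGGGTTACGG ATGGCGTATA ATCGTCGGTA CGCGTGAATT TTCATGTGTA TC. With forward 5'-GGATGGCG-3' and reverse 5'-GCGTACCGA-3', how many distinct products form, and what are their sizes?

Two products: 46 bp, 25 bp

The forward primer GGATGGCG matches the top strand at positions 38–45, 59–66.
The reverse primer's reverse complement is TCGGTACGC, matching at positions 75–83.
Each forward site pairs with the reverse site to give a product ending at position 83: sizes 46, 25 bp.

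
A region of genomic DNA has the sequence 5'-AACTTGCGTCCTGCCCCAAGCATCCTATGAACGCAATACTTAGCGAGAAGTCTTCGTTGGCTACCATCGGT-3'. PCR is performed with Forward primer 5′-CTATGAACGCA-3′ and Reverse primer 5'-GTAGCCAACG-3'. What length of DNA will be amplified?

Forward primer CTATGAACGCA is found on the top strand at positions 25–35.
Taking the reverse complement of GTAGCCAACG gives CGTTGGCTAC, found at positions 55–64 on the template; the primer anneals here to the top strand with its 3' end pointing upstream.
Amplicon spans positions 25–64: 40 bp.

40 bp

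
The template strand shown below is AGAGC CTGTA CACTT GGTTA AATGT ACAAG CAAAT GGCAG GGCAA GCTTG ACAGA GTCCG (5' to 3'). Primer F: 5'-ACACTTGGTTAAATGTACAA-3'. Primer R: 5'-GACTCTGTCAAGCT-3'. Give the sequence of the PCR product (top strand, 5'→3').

Forward primer ACACTTGGTTAAATGTACAA is found on the top strand at positions 10–29.
Taking the reverse complement of GACTCTGTCAAGCT gives AGCTTGACAGAGTC, found at positions 45–58 on the template; the primer anneals here to the top strand with its 3' end pointing upstream.
The product is the template from position 10 through 58 (49 bp).

5'-ACACTTGGTTAAATGTACAAGCAAATGGCAGGGCAAGCTTGACAGAGTC-3'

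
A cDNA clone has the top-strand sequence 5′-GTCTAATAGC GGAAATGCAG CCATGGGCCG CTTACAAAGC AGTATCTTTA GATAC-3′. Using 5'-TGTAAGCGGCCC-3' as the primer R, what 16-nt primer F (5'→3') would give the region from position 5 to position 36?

The reverse primer's reverse complement GGGCCGCTTACA matches the template at positions 25–36; the product starts at position 5.
The forward primer is identical to the top strand over positions 5–20: AATAGCGGAAATGCAG.

5'-AATAGCGGAAATGCAG-3'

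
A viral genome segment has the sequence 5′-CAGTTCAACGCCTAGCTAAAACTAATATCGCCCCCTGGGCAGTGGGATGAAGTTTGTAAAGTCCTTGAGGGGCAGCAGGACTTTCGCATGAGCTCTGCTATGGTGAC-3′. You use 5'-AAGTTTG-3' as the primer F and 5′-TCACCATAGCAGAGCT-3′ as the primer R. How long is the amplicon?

57 bp

Scanning the template, AAGTTTG occurs at positions 50–56; this primer anneals to the bottom strand there with its 3' end pointing downstream.
Reverse complement of the reverse primer: AGCTCTGCTATGGTGA. This occurs on the top strand at positions 91–106.
Amplicon spans positions 50–106: 57 bp.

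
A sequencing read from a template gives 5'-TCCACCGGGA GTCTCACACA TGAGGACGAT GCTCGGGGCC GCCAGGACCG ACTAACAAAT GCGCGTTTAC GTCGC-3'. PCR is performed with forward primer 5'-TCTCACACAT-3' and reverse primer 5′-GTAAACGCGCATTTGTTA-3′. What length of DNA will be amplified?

59 bp

Forward primer TCTCACACAT is found on the top strand at positions 12–21.
The reverse primer's reverse complement is TAACAAATGCGCGTTTAC, which matches the template at positions 53–70.
Product length = (reverse-primer end) − (forward-primer start) + 1 = 70 − 12 + 1 = 59 bp.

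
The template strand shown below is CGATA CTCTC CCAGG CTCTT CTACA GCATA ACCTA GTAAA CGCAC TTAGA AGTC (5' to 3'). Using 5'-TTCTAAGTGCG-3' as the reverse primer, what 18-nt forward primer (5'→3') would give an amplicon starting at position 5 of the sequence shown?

5'-ACTCTCCCAGGCTCTTCT-3'

The reverse primer's reverse complement CGCACTTAGAA matches the template at positions 41–51; the product starts at position 5.
The forward primer is identical to the top strand over positions 5–22: ACTCTCCCAGGCTCTTCT.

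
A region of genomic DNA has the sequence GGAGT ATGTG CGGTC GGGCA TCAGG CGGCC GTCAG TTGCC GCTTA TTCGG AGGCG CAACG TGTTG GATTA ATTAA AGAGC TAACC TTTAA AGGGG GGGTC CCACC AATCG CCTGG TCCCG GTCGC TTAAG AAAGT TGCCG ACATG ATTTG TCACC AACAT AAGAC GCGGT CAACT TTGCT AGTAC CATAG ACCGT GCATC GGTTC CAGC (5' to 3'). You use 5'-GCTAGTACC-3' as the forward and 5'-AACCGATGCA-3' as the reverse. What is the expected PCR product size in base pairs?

27 bp

Scanning the template, GCTAGTACC occurs at positions 178–186; this primer anneals to the bottom strand there with its 3' end pointing downstream.
The reverse primer's reverse complement is TGCATCGGTT, which matches the template at positions 195–204.
Amplicon spans positions 178–204: 27 bp.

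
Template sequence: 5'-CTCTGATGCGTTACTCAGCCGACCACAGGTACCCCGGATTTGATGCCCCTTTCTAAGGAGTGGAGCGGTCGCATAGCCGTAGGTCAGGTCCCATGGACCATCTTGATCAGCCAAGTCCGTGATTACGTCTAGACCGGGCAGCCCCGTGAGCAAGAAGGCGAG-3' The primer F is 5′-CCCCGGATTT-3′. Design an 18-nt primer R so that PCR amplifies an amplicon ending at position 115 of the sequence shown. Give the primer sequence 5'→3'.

The forward primer binds at positions 32–41; the product's 3' end on the top strand is position 115.
The reverse primer anneals to the top strand over positions 98–115, i.e. to CCATCTTGATCAGCCAAG.
Its sequence written 5'→3' is the reverse complement: CTTGGCTGATCAAGATGG.

5'-CTTGGCTGATCAAGATGG-3'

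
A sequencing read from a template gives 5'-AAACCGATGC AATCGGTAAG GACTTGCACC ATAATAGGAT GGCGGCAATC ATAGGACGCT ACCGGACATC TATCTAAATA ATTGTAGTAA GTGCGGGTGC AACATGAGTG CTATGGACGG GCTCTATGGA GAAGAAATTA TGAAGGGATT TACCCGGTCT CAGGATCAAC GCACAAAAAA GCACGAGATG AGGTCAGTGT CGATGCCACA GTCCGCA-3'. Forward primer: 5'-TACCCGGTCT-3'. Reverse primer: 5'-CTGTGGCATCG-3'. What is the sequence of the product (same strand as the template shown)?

5'-TACCCGGTCTCAGGATCAACGCACAAAAAAGCACGAGATGAGGTCAGTGTCGATGCCACAG-3'

Forward primer TACCCGGTCT is found on the top strand at positions 151–160.
Reverse complement of the reverse primer: CGATGCCACAG. This occurs on the top strand at positions 201–211.
The product is the template from position 151 through 211 (61 bp).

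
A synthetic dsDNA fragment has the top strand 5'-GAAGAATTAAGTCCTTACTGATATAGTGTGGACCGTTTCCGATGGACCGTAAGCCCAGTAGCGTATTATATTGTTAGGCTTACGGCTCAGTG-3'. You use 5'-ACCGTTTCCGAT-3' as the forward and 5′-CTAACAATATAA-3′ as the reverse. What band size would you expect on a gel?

Scanning the template, ACCGTTTCCGAT occurs at positions 32–43; this primer anneals to the bottom strand there with its 3' end pointing downstream.
Reverse complement of the reverse primer: TTATATTGTTAG. This occurs on the top strand at positions 66–77.
Amplicon spans positions 32–77: 46 bp.

46 bp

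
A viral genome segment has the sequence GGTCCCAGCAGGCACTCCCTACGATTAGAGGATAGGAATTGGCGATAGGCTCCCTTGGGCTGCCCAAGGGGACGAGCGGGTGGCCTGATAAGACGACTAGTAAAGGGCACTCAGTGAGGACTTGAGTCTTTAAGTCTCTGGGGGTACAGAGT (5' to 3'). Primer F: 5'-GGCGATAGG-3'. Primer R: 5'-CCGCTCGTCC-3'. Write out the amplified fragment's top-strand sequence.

Scanning the template, GGCGATAGG occurs at positions 41–49; this primer anneals to the bottom strand there with its 3' end pointing downstream.
The reverse primer's reverse complement is GGACGAGCGG, which matches the template at positions 70–79.
The product is the template from position 41 through 79 (39 bp).

5'-GGCGATAGGCTCCCTTGGGCTGCCCAAGGGGACGAGCGG-3'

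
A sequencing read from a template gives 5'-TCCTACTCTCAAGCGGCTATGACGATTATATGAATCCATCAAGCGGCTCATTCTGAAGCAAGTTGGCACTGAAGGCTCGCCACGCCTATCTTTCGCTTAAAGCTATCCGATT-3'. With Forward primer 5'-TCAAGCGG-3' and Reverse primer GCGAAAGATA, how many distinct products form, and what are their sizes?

Two products: 88 bp, 58 bp

The forward primer TCAAGCGG matches the top strand at positions 9–16, 39–46.
The reverse primer's reverse complement is TATCTTTCGC, matching at positions 87–96.
Each forward site pairs with the reverse site to give a product ending at position 96: sizes 88, 58 bp.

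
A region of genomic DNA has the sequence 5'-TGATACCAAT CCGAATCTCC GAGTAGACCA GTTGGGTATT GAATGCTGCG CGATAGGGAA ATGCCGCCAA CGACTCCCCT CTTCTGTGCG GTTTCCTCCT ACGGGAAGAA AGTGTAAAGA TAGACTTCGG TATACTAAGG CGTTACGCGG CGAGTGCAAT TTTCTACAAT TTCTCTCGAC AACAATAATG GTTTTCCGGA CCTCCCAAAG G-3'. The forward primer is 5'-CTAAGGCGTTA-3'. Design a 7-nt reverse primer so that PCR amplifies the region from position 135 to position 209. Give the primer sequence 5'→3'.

5'-TTTGGGA-3'

The product's 3' end on the top strand is position 209.
The reverse primer anneals to the top strand over positions 203–209, i.e. to TCCCAAA.
Its sequence written 5'→3' is the reverse complement: TTTGGGA.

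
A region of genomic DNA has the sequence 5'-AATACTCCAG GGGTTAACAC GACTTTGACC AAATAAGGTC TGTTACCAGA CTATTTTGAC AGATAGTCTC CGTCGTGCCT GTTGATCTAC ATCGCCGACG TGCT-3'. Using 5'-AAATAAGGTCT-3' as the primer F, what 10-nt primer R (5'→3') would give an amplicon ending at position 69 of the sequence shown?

5'-AGACTATCTG-3'

The forward primer binds at positions 31–41; the product's 3' end on the top strand is position 69.
The reverse primer anneals to the top strand over positions 60–69, i.e. to CAGATAGTCT.
Its sequence written 5'→3' is the reverse complement: AGACTATCTG.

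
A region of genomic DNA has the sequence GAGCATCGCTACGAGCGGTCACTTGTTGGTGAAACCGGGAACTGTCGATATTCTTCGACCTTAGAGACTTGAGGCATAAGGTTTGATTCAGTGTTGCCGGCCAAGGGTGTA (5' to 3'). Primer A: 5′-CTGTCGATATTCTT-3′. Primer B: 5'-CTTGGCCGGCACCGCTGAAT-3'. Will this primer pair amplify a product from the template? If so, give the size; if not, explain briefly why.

Primer B (CTTGGCCGGCACCGCTGAAT) does not match the top strand, and its reverse complement ATTCAGCGGTGCCGGCCAAG does not match either.
With no annealing site for primer B, no amplification occurs.

No product — primer B has no binding site in the template.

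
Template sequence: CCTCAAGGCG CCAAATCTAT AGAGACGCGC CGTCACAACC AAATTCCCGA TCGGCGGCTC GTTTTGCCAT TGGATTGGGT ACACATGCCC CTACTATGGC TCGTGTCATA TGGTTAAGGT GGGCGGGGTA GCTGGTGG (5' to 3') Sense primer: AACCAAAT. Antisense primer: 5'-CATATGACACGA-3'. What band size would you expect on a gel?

Forward primer AACCAAAT is found on the top strand at positions 37–44.
Reverse complement of the reverse primer: TCGTGTCATATG. This occurs on the top strand at positions 101–112.
Product length = (reverse-primer end) − (forward-primer start) + 1 = 112 − 37 + 1 = 76 bp.

76 bp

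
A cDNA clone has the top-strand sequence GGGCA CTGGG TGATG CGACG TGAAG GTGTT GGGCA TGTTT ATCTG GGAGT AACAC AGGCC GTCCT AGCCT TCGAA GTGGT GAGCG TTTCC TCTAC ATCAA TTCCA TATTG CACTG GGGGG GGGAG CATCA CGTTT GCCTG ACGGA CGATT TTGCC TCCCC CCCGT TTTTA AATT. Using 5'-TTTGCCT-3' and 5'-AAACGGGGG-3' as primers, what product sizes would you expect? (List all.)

The forward primer TTTGCCT matches the top strand at positions 133–139, 150–156.
The reverse primer's reverse complement is CCCCCGTTT, matching at positions 159–167.
Each forward site pairs with the reverse site to give a product ending at position 167: sizes 35, 18 bp.

35 bp, 18 bp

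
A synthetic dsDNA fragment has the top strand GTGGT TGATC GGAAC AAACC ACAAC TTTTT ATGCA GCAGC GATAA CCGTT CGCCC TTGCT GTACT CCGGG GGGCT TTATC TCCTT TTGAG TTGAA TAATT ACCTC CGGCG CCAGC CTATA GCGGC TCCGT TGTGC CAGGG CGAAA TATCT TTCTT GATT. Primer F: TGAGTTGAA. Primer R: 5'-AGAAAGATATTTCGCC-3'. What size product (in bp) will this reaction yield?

The forward primer matches the template at positions 87–95.
Taking the reverse complement of AGAAAGATATTTCGCC gives GGCGAAATATCTTTCT, found at positions 139–154 on the template; the primer anneals here to the top strand with its 3' end pointing upstream.
Product length = (reverse-primer end) − (forward-primer start) + 1 = 154 − 87 + 1 = 68 bp.

68 bp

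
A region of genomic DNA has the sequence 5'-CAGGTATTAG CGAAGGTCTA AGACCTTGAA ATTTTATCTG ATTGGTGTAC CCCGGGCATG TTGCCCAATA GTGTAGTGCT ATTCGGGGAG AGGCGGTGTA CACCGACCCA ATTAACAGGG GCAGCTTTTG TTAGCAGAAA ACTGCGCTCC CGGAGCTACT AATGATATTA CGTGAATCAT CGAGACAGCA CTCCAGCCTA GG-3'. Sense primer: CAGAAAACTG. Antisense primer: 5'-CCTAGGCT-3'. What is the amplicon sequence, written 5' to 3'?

Forward primer CAGAAAACTG is found on the top strand at positions 135–144.
Taking the reverse complement of CCTAGGCT gives AGCCTAGG, found at positions 195–202 on the template; the primer anneals here to the top strand with its 3' end pointing upstream.
The product is the template from position 135 through 202 (68 bp).

5'-CAGAAAACTGCGCTCCCGGAGCTACTAATGATATTACGTGAATCATCGAGACAGCACTCCAGCCTAGG-3'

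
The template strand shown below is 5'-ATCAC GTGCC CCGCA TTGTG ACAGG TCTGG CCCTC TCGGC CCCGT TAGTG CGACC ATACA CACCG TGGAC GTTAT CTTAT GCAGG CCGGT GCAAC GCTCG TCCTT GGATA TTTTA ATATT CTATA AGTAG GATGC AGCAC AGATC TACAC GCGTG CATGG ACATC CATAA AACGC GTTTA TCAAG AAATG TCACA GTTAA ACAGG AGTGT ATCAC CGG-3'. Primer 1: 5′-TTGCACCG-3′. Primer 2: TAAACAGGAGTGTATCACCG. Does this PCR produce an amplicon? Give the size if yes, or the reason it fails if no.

Primer 1 (TTGCACCG) has reverse complement CGGTGCAA, which matches the top strand at positions 87–94; primer 1 anneals to the top strand there with its 3' end pointing upstream toward position 87.
Primer 2 (TAAACAGGAGTGTATCACCG) matches the top strand directly at positions 198–217; it anneals to the bottom strand with its 3' end pointing downstream toward position 217.
The 3' ends diverge (primer 1 extends toward position 1, primer 2 toward position 218), so the primers never converge on a shared product.

No product — the primers' 3' ends point away from each other.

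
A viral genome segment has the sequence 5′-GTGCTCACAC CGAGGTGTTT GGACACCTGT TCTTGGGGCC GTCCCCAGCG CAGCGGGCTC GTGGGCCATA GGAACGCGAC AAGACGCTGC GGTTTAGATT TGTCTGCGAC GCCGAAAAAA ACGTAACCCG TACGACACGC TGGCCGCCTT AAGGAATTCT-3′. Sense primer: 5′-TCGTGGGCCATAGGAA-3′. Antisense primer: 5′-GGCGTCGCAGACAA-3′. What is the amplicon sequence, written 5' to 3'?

The forward primer matches the template at positions 59–74.
Reverse complement of the reverse primer: TTGTCTGCGACGCC. This occurs on the top strand at positions 100–113.
The product is the template from position 59 through 113 (55 bp).

5'-TCGTGGGCCATAGGAACGCGACAAGACGCTGCGGTTTAGATTTGTCTGCGACGCC-3'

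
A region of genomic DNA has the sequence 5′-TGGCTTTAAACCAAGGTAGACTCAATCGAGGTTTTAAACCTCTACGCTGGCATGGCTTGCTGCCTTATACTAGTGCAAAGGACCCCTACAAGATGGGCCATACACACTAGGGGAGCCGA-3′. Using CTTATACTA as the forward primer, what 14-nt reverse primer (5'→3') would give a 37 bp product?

The forward primer binds at positions 64–72, so a 37 bp product ends at position 64 + 37 − 1 = 100.
The reverse primer anneals to the top strand over positions 87–100, i.e. to TACAAGATGGGCCA.
Its sequence written 5'→3' is the reverse complement: TGGCCCATCTTGTA.

5'-TGGCCCATCTTGTA-3'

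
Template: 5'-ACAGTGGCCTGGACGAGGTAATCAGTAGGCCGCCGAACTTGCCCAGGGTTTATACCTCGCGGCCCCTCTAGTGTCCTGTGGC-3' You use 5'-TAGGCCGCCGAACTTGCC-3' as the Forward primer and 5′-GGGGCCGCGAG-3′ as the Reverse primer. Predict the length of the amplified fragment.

41 bp

Scanning the template, TAGGCCGCCGAACTTGCC occurs at positions 26–43; this primer anneals to the bottom strand there with its 3' end pointing downstream.
Reverse complement of the reverse primer: CTCGCGGCCCC. This occurs on the top strand at positions 56–66.
Product length = (reverse-primer end) − (forward-primer start) + 1 = 66 − 26 + 1 = 41 bp.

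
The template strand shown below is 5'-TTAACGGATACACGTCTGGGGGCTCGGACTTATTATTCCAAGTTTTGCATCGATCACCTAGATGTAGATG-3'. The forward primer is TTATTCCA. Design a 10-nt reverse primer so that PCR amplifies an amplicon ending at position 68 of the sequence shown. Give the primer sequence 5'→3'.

5'-TCTACATCTA-3'

The forward primer binds at positions 33–40; the product's 3' end on the top strand is position 68.
The reverse primer anneals to the top strand over positions 59–68, i.e. to TAGATGTAGA.
Its sequence written 5'→3' is the reverse complement: TCTACATCTA.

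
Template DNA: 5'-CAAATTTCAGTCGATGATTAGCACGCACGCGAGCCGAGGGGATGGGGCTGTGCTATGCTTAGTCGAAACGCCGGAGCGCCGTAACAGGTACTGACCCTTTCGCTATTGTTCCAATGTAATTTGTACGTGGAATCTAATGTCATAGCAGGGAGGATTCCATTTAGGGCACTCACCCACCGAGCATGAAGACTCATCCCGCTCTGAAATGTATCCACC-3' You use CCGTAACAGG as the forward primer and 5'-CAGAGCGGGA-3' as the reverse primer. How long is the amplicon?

125 bp

Forward primer CCGTAACAGG is found on the top strand at positions 79–88.
The reverse primer's reverse complement is TCCCGCTCTG, which matches the template at positions 194–203.
Product length = (reverse-primer end) − (forward-primer start) + 1 = 203 − 79 + 1 = 125 bp.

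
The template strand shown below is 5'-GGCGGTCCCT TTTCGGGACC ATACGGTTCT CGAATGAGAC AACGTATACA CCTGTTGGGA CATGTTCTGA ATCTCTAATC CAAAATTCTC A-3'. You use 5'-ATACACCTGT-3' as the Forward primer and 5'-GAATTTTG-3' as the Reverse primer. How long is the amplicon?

Scanning the template, ATACACCTGT occurs at positions 46–55; this primer anneals to the bottom strand there with its 3' end pointing downstream.
The reverse primer's reverse complement is CAAAATTC, which matches the template at positions 81–88.
Amplicon spans positions 46–88: 43 bp.

43 bp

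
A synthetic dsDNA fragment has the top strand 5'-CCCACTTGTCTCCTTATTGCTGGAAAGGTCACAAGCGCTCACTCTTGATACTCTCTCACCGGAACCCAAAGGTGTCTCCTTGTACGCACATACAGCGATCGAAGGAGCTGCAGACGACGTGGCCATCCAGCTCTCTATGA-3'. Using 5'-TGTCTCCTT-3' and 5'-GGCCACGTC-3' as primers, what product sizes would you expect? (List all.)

The forward primer TGTCTCCTT matches the top strand at positions 7–15, 73–81.
The reverse primer's reverse complement is GACGTGGCC, matching at positions 116–124.
Each forward site pairs with the reverse site to give a product ending at position 124: sizes 118, 52 bp.

118 bp, 52 bp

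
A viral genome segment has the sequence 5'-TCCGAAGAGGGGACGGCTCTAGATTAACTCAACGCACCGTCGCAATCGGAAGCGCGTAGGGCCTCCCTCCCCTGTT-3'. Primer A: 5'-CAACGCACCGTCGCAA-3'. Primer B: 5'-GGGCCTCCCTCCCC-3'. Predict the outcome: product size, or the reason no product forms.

Primer A (CAACGCACCGTCGCAA) matches the top strand at positions 30–45 (3' end points downstream).
Primer B (GGGCCTCCCTCCCC) also matches the top strand directly, at positions 59–72 — its reverse complement GGGGAGGGAGGCCC is not present.
Both primers anneal to the bottom strand with 3' ends pointing the same way, so neither can prime synthesis back toward the other.

No product — both primers anneal to the same strand and extend in the same direction.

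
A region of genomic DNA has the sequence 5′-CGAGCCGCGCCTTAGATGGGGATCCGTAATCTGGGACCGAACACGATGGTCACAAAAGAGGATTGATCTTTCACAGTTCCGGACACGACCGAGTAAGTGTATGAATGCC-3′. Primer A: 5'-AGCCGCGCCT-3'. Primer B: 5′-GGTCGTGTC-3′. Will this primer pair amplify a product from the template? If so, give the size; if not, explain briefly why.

Primer A (AGCCGCGCCT) matches the top strand at positions 3–12; it acts as a forward primer.
Primer B's reverse complement is GACACGACC, matching the top strand at positions 82–90; it acts as a reverse primer.
The 3' ends face each other across positions 3–90, giving an 88 bp product.

Yes — an 88 bp product.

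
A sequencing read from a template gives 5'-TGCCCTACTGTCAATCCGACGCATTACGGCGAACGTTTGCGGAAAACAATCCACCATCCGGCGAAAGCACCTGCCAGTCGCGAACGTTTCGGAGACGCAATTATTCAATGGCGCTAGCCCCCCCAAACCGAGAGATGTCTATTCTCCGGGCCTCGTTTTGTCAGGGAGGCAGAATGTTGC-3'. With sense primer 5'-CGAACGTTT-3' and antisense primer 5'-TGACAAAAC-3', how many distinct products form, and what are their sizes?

Two products: 134 bp, 83 bp

The forward primer CGAACGTTT matches the top strand at positions 30–38, 81–89.
The reverse primer's reverse complement is GTTTTGTCA, matching at positions 155–163.
Each forward site pairs with the reverse site to give a product ending at position 163: sizes 134, 83 bp.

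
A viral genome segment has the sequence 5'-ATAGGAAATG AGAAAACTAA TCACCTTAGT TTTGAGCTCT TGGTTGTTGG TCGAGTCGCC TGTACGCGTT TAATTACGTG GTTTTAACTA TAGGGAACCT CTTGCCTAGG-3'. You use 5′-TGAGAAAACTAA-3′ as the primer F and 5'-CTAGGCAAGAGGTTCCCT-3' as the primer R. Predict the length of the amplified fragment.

Forward primer TGAGAAAACTAA is found on the top strand at positions 9–20.
Taking the reverse complement of CTAGGCAAGAGGTTCCCT gives AGGGAACCTCTTGCCTAG, found at positions 92–109 on the template; the primer anneals here to the top strand with its 3' end pointing upstream.
The product runs from position 9 to position 109, so its length is 109 − 9 + 1 = 101 bp.

101 bp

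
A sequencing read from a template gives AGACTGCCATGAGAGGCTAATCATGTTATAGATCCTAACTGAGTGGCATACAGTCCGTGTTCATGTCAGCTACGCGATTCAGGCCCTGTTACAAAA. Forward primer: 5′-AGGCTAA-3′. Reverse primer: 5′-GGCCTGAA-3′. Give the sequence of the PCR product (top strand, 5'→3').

5'-AGGCTAATCATGTTATAGATCCTAACTGAGTGGCATACAGTCCGTGTTCATGTCAGCTACGCGATTCAGGCC-3'

The forward primer matches the template at positions 14–20.
Reverse complement of the reverse primer: TTCAGGCC. This occurs on the top strand at positions 78–85.
The product is the template from position 14 through 85 (72 bp).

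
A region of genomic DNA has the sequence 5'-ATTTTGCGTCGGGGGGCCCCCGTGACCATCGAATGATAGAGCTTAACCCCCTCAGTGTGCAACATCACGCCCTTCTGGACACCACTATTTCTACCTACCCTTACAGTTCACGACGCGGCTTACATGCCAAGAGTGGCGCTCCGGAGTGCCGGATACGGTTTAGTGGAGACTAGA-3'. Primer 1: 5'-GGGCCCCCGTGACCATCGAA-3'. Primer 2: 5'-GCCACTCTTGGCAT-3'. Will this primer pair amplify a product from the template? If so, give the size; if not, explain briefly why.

Primer 1 (GGGCCCCCGTGACCATCGAA) matches the top strand at positions 14–33; it acts as a forward primer.
Primer 2's reverse complement is ATGCCAAGAGTGGC, matching the top strand at positions 124–137; it acts as a reverse primer.
The 3' ends face each other across positions 14–137, giving a 124 bp product.

Yes — a 124 bp product.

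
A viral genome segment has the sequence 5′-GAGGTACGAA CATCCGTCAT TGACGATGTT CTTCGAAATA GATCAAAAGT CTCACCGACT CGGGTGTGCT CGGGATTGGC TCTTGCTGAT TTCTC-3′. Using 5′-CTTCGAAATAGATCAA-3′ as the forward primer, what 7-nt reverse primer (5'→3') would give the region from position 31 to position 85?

The product's 3' end on the top strand is position 85.
The reverse primer anneals to the top strand over positions 79–85, i.e. to GCTCTTG.
Its sequence written 5'→3' is the reverse complement: CAAGAGC.

5'-CAAGAGC-3'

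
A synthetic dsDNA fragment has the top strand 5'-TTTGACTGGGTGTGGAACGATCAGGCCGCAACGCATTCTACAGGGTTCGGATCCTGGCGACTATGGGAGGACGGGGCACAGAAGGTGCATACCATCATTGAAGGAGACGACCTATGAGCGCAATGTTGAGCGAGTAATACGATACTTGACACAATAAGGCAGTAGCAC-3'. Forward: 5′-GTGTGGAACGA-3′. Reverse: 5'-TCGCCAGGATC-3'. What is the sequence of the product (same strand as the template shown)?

Scanning the template, GTGTGGAACGA occurs at positions 10–20; this primer anneals to the bottom strand there with its 3' end pointing downstream.
Reverse complement of the reverse primer: GATCCTGGCGA. This occurs on the top strand at positions 50–60.
The product is the template from position 10 through 60 (51 bp).

5'-GTGTGGAACGATCAGGCCGCAACGCATTCTACAGGGTTCGGATCCTGGCGA-3'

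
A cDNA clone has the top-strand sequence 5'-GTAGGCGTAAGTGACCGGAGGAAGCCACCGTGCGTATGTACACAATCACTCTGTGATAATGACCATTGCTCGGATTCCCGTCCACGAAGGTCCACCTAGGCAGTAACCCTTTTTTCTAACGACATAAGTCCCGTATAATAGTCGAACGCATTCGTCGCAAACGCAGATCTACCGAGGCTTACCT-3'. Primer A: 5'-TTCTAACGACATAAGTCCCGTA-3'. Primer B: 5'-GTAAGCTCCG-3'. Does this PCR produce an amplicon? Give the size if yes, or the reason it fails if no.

Primer B (GTAAGCTCCG) does not match the top strand, and its reverse complement CGGAGCTTAC does not match either.
With no annealing site for primer B, no amplification occurs.

No product — primer B has no binding site in the template.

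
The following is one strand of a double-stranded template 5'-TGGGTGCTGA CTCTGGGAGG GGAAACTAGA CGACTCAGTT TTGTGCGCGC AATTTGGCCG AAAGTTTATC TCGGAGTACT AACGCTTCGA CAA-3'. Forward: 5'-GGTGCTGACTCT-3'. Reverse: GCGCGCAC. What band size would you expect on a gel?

48 bp

Scanning the template, GGTGCTGACTCT occurs at positions 3–14; this primer anneals to the bottom strand there with its 3' end pointing downstream.
Taking the reverse complement of GCGCGCAC gives GTGCGCGC, found at positions 43–50 on the template; the primer anneals here to the top strand with its 3' end pointing upstream.
Amplicon spans positions 3–50: 48 bp.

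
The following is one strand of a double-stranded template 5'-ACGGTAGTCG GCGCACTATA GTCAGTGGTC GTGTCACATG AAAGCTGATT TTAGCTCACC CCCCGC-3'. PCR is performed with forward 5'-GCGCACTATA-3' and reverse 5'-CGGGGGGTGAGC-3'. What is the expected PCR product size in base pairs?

Scanning the template, GCGCACTATA occurs at positions 11–20; this primer anneals to the bottom strand there with its 3' end pointing downstream.
Reverse complement of the reverse primer: GCTCACCCCCCG. This occurs on the top strand at positions 54–65.
Amplicon spans positions 11–65: 55 bp.

55 bp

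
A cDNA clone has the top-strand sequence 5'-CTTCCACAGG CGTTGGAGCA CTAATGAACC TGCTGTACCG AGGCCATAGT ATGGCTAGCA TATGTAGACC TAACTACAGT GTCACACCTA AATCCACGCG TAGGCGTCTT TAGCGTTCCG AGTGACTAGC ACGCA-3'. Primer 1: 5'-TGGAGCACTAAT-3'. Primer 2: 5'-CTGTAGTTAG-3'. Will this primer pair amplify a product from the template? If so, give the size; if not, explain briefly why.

Primer 1 (TGGAGCACTAAT) matches the top strand at positions 14–25; it acts as a forward primer.
Primer 2's reverse complement is CTAACTACAG, matching the top strand at positions 70–79; it acts as a reverse primer.
The 3' ends face each other across positions 14–79, giving a 66 bp product.

Yes — a 66 bp product.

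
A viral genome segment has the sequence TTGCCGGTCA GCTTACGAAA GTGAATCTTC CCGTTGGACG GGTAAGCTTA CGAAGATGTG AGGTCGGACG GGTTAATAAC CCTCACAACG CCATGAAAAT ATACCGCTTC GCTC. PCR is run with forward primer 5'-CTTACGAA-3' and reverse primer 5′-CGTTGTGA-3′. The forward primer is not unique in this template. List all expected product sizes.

The forward primer CTTACGAA matches the top strand at positions 12–19, 47–54.
The reverse primer's reverse complement is TCACAACG, matching at positions 83–90.
Each forward site pairs with the reverse site to give a product ending at position 90: sizes 79, 44 bp.

79 bp, 44 bp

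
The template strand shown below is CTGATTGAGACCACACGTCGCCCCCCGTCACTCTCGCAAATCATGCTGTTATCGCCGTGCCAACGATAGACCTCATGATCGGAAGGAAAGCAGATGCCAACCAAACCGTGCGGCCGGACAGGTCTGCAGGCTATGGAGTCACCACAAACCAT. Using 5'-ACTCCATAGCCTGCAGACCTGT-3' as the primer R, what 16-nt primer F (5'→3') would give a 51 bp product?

5'-AGCAGATGCCAACCAA-3'

The reverse primer's reverse complement ACAGGTCTGCAGGCTATGGAGT matches the template at positions 118–139, so the product ends at position 139.
A 51 bp product then starts at position 139 − 51 + 1 = 89.
The forward primer is identical to the top strand there: AGCAGATGCCAACCAA.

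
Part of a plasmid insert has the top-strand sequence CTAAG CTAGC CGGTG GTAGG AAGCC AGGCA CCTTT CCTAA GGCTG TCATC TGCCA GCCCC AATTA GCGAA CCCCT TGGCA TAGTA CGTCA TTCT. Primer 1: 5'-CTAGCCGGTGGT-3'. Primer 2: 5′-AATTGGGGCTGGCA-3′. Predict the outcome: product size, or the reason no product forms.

Yes — a 59 bp product.

Primer 1 (CTAGCCGGTGGT) matches the top strand at positions 6–17; it acts as a forward primer.
Primer 2's reverse complement is TGCCAGCCCCAATT, matching the top strand at positions 51–64; it acts as a reverse primer.
The 3' ends face each other across positions 6–64, giving a 59 bp product.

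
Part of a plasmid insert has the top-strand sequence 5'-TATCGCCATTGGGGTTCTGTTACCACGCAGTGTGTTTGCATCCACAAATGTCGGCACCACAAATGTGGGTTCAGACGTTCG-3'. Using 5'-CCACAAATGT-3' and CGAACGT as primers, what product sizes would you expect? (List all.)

The forward primer CCACAAATGT matches the top strand at positions 42–51, 57–66.
The reverse primer's reverse complement is ACGTTCG, matching at positions 75–81.
Each forward site pairs with the reverse site to give a product ending at position 81: sizes 40, 25 bp.

40 bp, 25 bp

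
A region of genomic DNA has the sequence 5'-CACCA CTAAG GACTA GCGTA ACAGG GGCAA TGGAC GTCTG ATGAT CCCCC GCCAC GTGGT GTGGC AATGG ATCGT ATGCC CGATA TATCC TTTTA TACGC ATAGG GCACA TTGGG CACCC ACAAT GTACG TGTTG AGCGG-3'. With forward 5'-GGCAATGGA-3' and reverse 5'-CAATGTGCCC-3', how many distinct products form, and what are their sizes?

The forward primer GGCAATGGA matches the top strand at positions 26–34, 63–71.
The reverse primer's reverse complement is GGGCACATTG, matching at positions 104–113.
Each forward site pairs with the reverse site to give a product ending at position 113: sizes 88, 51 bp.

Two products: 88 bp, 51 bp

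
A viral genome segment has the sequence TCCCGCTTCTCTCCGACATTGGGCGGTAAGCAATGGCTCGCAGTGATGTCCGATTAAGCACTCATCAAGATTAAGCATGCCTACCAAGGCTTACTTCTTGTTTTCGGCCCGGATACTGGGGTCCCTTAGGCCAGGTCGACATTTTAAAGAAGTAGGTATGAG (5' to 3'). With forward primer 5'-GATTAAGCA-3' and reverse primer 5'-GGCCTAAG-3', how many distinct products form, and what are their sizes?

The forward primer GATTAAGCA matches the top strand at positions 52–60, 69–77.
The reverse primer's reverse complement is CTTAGGCC, matching at positions 125–132.
Each forward site pairs with the reverse site to give a product ending at position 132: sizes 81, 64 bp.

Two products: 81 bp, 64 bp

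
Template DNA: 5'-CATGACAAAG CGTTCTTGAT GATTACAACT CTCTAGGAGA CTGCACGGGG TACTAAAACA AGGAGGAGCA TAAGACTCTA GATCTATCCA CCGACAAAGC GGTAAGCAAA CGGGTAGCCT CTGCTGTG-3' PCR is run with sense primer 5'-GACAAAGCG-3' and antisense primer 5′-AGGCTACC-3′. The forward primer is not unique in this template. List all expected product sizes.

The forward primer GACAAAGCG matches the top strand at positions 4–12, 93–101.
The reverse primer's reverse complement is GGTAGCCT, matching at positions 113–120.
Each forward site pairs with the reverse site to give a product ending at position 120: sizes 117, 28 bp.

117 bp, 28 bp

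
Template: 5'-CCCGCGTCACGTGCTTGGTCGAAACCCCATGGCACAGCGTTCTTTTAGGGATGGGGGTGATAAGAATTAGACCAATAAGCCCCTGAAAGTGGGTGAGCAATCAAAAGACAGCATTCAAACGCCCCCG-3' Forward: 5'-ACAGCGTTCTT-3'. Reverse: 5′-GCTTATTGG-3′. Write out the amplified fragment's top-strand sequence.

The forward primer matches the template at positions 34–44.
Taking the reverse complement of GCTTATTGG gives CCAATAAGC, found at positions 72–80 on the template; the primer anneals here to the top strand with its 3' end pointing upstream.
The product is the template from position 34 through 80 (47 bp).

5'-ACAGCGTTCTTTTAGGGATGGGGGTGATAAGAATTAGACCAATAAGC-3'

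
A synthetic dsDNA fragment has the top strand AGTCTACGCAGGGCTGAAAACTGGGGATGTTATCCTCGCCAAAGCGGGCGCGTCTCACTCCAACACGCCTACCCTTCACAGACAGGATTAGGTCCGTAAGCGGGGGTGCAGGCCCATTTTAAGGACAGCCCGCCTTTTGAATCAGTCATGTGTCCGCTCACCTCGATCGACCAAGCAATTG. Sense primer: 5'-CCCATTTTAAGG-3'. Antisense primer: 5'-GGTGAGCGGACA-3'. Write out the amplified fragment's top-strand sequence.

5'-CCCATTTTAAGGACAGCCCGCCTTTTGAATCAGTCATGTGTCCGCTCACC-3'

The forward primer matches the template at positions 113–124.
The reverse primer's reverse complement is TGTCCGCTCACC, which matches the template at positions 151–162.
The product is the template from position 113 through 162 (50 bp).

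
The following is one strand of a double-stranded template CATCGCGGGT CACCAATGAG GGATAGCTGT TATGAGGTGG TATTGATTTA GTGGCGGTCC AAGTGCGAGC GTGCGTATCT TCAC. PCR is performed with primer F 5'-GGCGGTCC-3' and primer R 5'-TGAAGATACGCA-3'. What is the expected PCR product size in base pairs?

Scanning the template, GGCGGTCC occurs at positions 53–60; this primer anneals to the bottom strand there with its 3' end pointing downstream.
Reverse complement of the reverse primer: TGCGTATCTTCA. This occurs on the top strand at positions 72–83.
The product runs from position 53 to position 83, so its length is 83 − 53 + 1 = 31 bp.

31 bp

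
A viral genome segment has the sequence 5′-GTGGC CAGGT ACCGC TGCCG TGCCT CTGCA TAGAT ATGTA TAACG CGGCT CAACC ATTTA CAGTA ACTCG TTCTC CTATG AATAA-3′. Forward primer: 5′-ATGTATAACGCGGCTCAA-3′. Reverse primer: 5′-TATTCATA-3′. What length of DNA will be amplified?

Scanning the template, ATGTATAACGCGGCTCAA occurs at positions 36–53; this primer anneals to the bottom strand there with its 3' end pointing downstream.
Taking the reverse complement of TATTCATA gives TATGAATA, found at positions 77–84 on the template; the primer anneals here to the top strand with its 3' end pointing upstream.
Amplicon spans positions 36–84: 49 bp.

49 bp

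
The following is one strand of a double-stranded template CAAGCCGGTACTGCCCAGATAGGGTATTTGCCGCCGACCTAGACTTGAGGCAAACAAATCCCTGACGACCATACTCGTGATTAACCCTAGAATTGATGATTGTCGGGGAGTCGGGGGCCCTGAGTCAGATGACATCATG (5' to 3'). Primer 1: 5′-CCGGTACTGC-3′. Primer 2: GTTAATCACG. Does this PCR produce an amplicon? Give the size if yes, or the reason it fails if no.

Yes — an 81 bp product.

Primer 1 (CCGGTACTGC) matches the top strand at positions 5–14; it acts as a forward primer.
Primer 2's reverse complement is CGTGATTAAC, matching the top strand at positions 76–85; it acts as a reverse primer.
The 3' ends face each other across positions 5–85, giving an 81 bp product.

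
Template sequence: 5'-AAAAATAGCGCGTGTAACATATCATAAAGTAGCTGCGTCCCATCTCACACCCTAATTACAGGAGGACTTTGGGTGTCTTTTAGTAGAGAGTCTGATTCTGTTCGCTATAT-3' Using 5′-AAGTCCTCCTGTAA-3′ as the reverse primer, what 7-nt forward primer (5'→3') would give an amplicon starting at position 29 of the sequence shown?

The reverse primer's reverse complement TTACAGGAGGACTT matches the template at positions 56–69; the product starts at position 29.
The forward primer is identical to the top strand over positions 29–35: GTAGCTG.

5'-GTAGCTG-3'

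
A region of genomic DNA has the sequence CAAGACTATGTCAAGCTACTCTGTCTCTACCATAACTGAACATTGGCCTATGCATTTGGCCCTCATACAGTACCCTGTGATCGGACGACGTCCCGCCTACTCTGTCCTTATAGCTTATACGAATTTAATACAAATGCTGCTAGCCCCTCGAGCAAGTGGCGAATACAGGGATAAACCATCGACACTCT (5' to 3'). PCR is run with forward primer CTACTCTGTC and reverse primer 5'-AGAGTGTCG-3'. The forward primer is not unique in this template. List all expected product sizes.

173 bp, 92 bp

The forward primer CTACTCTGTC matches the top strand at positions 16–25, 97–106.
The reverse primer's reverse complement is CGACACTCT, matching at positions 180–188.
Each forward site pairs with the reverse site to give a product ending at position 188: sizes 173, 92 bp.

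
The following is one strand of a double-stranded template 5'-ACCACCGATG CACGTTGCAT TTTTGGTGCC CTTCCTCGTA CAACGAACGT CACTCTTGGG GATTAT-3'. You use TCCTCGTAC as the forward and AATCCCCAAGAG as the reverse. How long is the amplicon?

32 bp

Scanning the template, TCCTCGTAC occurs at positions 33–41; this primer anneals to the bottom strand there with its 3' end pointing downstream.
Taking the reverse complement of AATCCCCAAGAG gives CTCTTGGGGATT, found at positions 53–64 on the template; the primer anneals here to the top strand with its 3' end pointing upstream.
Product length = (reverse-primer end) − (forward-primer start) + 1 = 64 − 33 + 1 = 32 bp.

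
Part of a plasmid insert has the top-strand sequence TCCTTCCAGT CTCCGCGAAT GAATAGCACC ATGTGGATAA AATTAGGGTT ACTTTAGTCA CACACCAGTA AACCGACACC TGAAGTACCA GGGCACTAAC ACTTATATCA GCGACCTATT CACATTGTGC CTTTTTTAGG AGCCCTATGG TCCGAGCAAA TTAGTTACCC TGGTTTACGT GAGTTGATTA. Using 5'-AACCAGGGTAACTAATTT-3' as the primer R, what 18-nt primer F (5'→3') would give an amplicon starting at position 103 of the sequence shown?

The reverse primer's reverse complement AAATTAGTTACCCTGGTT matches the template at positions 158–175; the product starts at position 103.
The forward primer is identical to the top strand over positions 103–120: TTATATCAGCGACCTATT.

5'-TTATATCAGCGACCTATT-3'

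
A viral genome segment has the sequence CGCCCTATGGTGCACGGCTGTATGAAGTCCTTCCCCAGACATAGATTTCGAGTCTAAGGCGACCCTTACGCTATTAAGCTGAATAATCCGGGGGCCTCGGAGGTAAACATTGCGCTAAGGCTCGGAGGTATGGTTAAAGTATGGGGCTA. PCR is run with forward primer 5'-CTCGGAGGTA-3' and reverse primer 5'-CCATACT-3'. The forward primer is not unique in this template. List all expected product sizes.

The forward primer CTCGGAGGTA matches the top strand at positions 96–105, 121–130.
The reverse primer's reverse complement is AGTATGG, matching at positions 138–144.
Each forward site pairs with the reverse site to give a product ending at position 144: sizes 49, 24 bp.

49 bp, 24 bp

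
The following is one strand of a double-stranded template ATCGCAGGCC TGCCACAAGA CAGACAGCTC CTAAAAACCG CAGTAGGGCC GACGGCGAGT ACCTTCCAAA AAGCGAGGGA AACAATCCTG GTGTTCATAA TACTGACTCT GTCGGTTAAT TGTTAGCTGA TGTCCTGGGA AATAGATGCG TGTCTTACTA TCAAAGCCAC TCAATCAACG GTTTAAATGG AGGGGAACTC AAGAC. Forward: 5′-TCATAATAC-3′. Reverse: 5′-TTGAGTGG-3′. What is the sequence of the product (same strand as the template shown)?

5'-TCATAATACTGACTCTGTCGGTTAATTGTTAGCTGATGTCCTGGGAAATAGATGCGTGTCTTACTATCAAAGCCACTCAA-3'

The forward primer matches the template at positions 95–103.
The reverse primer's reverse complement is CCACTCAA, which matches the template at positions 167–174.
The product is the template from position 95 through 174 (80 bp).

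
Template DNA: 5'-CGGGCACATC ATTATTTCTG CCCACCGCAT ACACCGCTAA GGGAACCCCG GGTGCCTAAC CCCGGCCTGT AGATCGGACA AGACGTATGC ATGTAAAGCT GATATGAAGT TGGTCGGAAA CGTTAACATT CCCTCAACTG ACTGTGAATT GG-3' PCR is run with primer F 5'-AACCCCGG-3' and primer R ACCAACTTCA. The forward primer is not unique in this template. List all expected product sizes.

The forward primer AACCCCGG matches the top strand at positions 44–51, 58–65.
The reverse primer's reverse complement is TGAAGTTGGT, matching at positions 105–114.
Each forward site pairs with the reverse site to give a product ending at position 114: sizes 71, 57 bp.

71 bp, 57 bp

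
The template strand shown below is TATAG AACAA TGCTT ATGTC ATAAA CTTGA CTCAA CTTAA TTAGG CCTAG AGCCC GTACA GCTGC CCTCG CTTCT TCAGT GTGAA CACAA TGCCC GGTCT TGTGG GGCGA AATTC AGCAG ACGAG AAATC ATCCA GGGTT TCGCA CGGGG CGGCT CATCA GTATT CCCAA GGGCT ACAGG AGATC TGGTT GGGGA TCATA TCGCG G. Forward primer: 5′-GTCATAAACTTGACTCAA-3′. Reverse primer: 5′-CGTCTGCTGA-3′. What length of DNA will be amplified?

106 bp

Forward primer GTCATAAACTTGACTCAA is found on the top strand at positions 18–35.
The reverse primer's reverse complement is TCAGCAGACG, which matches the template at positions 114–123.
Amplicon spans positions 18–123: 106 bp.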